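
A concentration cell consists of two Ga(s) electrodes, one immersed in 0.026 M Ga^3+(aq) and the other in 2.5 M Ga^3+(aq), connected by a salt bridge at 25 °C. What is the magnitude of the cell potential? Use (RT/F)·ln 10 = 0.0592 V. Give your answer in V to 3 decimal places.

0.039 V

For a concentration cell E°cell = 0, since both electrodes use the same couple.
The compartment with the higher Ga^3+(aq) concentration (2.5 M) acts as the cathode; ions are reduced there and produced at the dilute (0.026 M) anode.
With n = 3, Ecell = −(0.0592/3)·log([dilute]/[conc]) = −(0.0592/3)·log(0.026/2.5) = +0.039 V.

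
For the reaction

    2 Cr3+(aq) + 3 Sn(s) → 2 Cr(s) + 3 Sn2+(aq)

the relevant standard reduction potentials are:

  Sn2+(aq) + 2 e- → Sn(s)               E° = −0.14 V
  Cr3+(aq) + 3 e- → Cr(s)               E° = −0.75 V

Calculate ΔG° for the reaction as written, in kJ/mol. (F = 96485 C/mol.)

+353 kJ/mol

In the reaction as written Cr3+(aq) is reduced, so the Cr³⁺/Cr couple is the cathode and Sn²⁺/Sn is the anode.
E°cell = −0.75 − (−0.14) = −0.61 V; balancing electrons gives n = 6.
ΔG° = −nFE°cell = −(6)(96485)(−0.61) J/mol = +353 kJ/mol.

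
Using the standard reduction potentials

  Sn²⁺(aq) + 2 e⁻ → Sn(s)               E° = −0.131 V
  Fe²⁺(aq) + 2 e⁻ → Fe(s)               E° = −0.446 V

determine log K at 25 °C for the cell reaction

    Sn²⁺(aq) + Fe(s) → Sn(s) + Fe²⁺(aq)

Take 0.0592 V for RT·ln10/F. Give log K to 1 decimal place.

The Sn²⁺/Sn couple is reduced (cathode); E°cell = −0.131 − (−0.446) = +0.315 V with n = 2.
At equilibrium E = 0, so log K = nE°cell / 0.0592 = (2)(+0.315) / 0.0592 = 10.6.

log K = 10.6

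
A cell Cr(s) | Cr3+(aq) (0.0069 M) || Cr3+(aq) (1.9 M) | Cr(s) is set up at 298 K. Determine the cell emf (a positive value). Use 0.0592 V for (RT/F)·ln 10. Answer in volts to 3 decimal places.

For a concentration cell E°cell = 0, since both electrodes use the same couple.
The compartment with the higher Cr3+(aq) concentration (1.9 M) acts as the cathode; ions are reduced there and produced at the dilute (0.0069 M) anode.
With n = 3, Ecell = −(0.0592/3)·log([dilute]/[conc]) = −(0.0592/3)·log(0.0069/1.9) = +0.048 V.

0.048 V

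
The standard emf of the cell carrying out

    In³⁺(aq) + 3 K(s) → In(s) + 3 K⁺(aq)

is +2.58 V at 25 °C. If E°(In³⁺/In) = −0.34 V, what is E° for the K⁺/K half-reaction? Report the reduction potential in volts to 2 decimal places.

In the reaction as written the In³⁺/In couple is reduced (cathode) and K⁺/K is oxidized (anode), so E°cell = E°(In³⁺/In) − E°(K⁺/K).
E°(K⁺/K) = E°(cathode) − E°cell = −0.34 − (+2.58) = −2.92 V.

−2.92 V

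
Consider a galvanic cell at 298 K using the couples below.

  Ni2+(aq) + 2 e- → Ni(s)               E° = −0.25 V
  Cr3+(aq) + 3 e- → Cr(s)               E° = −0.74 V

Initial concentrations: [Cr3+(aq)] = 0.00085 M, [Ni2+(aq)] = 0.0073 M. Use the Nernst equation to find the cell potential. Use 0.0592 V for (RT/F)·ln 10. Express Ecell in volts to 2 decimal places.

Ni²⁺/Ni is reduced (cathode, E° = −0.25 V) and Cr³⁺/Cr is oxidized (anode).
The standard potential is −0.25 − (−0.74) = +0.49 V and the balanced reaction transfers n = 6 electrons.
The balanced reaction is 3 Ni2+(aq) + 2 Cr(s) → 3 Ni(s) + 2 Cr3+(aq), so Q = [Cr3+(aq)]^2 / [Ni2+(aq)]^3 = 1.86 and log Q = 0.269.
By the Nernst equation, E = +0.49 − (0.0592/6)·(0.269) = +0.49 V.

+0.49 V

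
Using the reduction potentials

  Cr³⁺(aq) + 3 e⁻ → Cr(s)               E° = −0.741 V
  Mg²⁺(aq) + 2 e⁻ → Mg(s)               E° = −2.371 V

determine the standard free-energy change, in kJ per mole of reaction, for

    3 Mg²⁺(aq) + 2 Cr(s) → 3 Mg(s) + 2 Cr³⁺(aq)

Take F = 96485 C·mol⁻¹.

In the reaction as written Mg²⁺(aq) is reduced, so the Mg²⁺/Mg couple is the cathode and Cr³⁺/Cr is the anode.
E°cell = −2.371 − (−0.741) = −1.630 V; balancing electrons gives n = 6.
ΔG° = −nFE°cell = −(6)(96485)(−1.630) J/mol = +944 kJ/mol.

+944 kJ/mol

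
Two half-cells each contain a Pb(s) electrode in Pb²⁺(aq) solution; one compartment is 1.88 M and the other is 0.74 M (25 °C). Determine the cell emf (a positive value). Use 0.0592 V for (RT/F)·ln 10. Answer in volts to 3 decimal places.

For a concentration cell E°cell = 0, since both electrodes use the same couple.
The compartment with the higher Pb²⁺(aq) concentration (1.88 M) acts as the cathode; ions are reduced there and produced at the dilute (0.74 M) anode.
With n = 2, Ecell = −(0.0592/2)·log([dilute]/[conc]) = −(0.0592/2)·log(0.74/1.88) = +0.012 V.

0.012 V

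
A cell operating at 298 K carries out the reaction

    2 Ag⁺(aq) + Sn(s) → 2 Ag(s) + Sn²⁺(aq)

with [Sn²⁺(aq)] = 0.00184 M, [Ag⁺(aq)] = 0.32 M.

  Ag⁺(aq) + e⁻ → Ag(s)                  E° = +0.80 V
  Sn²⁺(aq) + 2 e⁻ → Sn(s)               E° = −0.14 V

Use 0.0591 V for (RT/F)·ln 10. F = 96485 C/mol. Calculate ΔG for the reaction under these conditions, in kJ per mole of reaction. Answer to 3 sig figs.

E°cell = +0.80 − (−0.14) = +0.94 V; the balanced reaction transfers n = 2 electrons.
Q = [Sn²⁺(aq)] / [Ag⁺(aq)]^2 = 0.018, so log Q = −1.745 and E = +0.94 − (0.0591/2)(−1.745) = +0.9916 V.
Then ΔG = −nFE = −2 × 96485 × +0.9916 J/mol = −191 kJ/mol.

−191 kJ/mol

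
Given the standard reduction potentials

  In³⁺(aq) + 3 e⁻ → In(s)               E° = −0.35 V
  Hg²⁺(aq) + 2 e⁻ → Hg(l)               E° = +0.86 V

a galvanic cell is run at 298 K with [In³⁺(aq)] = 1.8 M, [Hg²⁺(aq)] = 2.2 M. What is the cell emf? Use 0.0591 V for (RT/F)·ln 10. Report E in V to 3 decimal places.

Hg²⁺/Hg is reduced (cathode, E° = +0.86 V) and In³⁺/In is oxidized (anode).
E°cell = +0.86 − (−0.35) = +1.21 V, with n = 6 electrons transferred.
The balanced reaction is 3 Hg²⁺(aq) + 2 In(s) → 3 Hg(l) + 2 In³⁺(aq), so Q = [In³⁺(aq)]^2 / [Hg²⁺(aq)]^3 = 0.304 and log Q = −0.517.
By the Nernst equation, E = +1.21 − (0.0591/6)·(−0.517) = +1.215 V.

+1.215 V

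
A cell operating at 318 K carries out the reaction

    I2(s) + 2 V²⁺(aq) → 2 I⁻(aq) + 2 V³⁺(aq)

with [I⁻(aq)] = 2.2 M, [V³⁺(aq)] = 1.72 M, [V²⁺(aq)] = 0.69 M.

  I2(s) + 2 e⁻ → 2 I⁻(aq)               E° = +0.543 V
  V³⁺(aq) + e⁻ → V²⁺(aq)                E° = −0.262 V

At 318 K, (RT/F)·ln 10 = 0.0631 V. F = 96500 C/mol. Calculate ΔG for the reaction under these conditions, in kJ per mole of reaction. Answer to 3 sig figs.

The standard cell potential is +0.543 − (−0.262) = +0.805 V, with n = 2 electrons in the balanced equation.
Q = ([I⁻(aq)]^2·[V³⁺(aq)]^2) / [V²⁺(aq)]^2 = 30.1, so log Q = 1.478 and E = +0.805 − (0.0631/2)(1.478) = +0.7584 V.
ΔG = −nFE = −(2)(96500)(+0.7584) J/mol = −146 kJ/mol.

−146 kJ/mol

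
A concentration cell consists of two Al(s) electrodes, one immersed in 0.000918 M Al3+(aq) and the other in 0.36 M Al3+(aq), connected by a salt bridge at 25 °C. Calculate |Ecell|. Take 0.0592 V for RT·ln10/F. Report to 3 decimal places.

For a concentration cell E°cell = 0, since both electrodes use the same couple.
The compartment with the higher Al3+(aq) concentration (0.36 M) acts as the cathode; ions are reduced there and produced at the dilute (0.000918 M) anode.
With n = 3, Ecell = −(0.0592/3)·log([dilute]/[conc]) = −(0.0592/3)·log(0.000918/0.36) = +0.051 V.

0.051 V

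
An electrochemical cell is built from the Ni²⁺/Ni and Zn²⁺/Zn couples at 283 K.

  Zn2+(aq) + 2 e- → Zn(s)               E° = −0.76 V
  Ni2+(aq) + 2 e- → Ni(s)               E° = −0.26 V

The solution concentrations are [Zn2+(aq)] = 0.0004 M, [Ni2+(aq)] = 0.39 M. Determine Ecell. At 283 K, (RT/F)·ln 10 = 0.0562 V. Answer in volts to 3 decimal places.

+0.584 V

Ni²⁺/Ni is reduced (cathode, E° = −0.26 V) and Zn²⁺/Zn is oxidized (anode).
E°cell = E°cat − E°an = −0.26 − (−0.76) = +0.50 V; n = 2.
The balanced reaction is Ni2+(aq) + Zn(s) → Ni(s) + Zn2+(aq), so Q = [Zn2+(aq)] / [Ni2+(aq)] = 0.00103 and log Q = −2.989.
Applying E = E° − (RT ln10/nF)·log Q gives +0.50 − (0.0562/2)(−2.989) = +0.584 V.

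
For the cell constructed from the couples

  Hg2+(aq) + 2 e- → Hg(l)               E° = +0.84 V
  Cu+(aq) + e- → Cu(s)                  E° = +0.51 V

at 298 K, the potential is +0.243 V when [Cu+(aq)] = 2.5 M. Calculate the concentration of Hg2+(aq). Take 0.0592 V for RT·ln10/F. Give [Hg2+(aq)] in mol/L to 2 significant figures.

Hg²⁺/Hg is the cathode (higher E°); E°cell = +0.84 − (+0.51) = +0.33 V with n = 2.
From the Nernst equation, log Q = n(E° − E)/0.0592 = 2·(+0.33 − (+0.243))/0.0592 = 2.939.
Balancing electrons gives Hg2+(aq) + 2 Cu(s) → Hg(l) + 2 Cu+(aq); thus Q = [Cu+(aq)]^2 / [Hg2+(aq)].
Isolating [Hg2+(aq)] in Q = 10^{2.939} yields log [Hg2+(aq)] = −2.143, i.e. 0.0072 M.

0.0072 M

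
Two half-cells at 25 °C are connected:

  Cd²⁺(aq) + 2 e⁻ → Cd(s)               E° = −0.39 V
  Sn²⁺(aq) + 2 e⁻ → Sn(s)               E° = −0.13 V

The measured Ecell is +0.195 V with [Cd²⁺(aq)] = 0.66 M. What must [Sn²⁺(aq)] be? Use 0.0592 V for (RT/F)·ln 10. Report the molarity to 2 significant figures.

0.0042 M

The Sn²⁺/Sn couple has the larger reduction potential, so it is the cathode: E°cell = −0.13 − (−0.39) = +0.26 V and n = 2.
Rearranging E = E° − (0.0592/n)·log Q gives log Q = 2(+0.26 − (+0.195))/0.0592 = 2.196.
For Sn²⁺(aq) + Cd(s) → Sn(s) + Cd²⁺(aq), the reaction quotient is Q = [Cd²⁺(aq)] / [Sn²⁺(aq)].
Solving for the unknown gives log [Sn²⁺(aq)] = −2.376, so [Sn²⁺(aq)] ≈ 0.0042 M.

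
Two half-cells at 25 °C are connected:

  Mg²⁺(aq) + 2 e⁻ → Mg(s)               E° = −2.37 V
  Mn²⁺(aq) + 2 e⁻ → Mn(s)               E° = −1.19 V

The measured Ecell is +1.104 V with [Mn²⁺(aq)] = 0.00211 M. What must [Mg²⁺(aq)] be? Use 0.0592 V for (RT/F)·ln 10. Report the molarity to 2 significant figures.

The Mn²⁺/Mn couple has the larger reduction potential, so it is the cathode: E°cell = −1.19 − (−2.37) = +1.18 V and n = 2.
Rearranging E = E° − (0.0592/n)·log Q gives log Q = 2(+1.18 − (+1.104))/0.0592 = 2.568.
The balanced reaction is Mn²⁺(aq) + Mg(s) → Mn(s) + Mg²⁺(aq), so Q = [Mg²⁺(aq)] / [Mn²⁺(aq)].
Isolating [Mg²⁺(aq)] in Q = 10^{2.568} yields log [Mg²⁺(aq)] = −0.108, i.e. 0.78 M.

0.78 M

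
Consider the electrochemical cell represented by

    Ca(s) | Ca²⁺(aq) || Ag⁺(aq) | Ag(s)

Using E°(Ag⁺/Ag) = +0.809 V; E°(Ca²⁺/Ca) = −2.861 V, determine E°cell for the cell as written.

+3.670 V

By convention the left-hand electrode in cell notation is the anode (oxidation) and the right-hand electrode is the cathode (reduction).
E°cell = E°(right) − E°(left) = +0.809 − (−2.861) = +3.670 V.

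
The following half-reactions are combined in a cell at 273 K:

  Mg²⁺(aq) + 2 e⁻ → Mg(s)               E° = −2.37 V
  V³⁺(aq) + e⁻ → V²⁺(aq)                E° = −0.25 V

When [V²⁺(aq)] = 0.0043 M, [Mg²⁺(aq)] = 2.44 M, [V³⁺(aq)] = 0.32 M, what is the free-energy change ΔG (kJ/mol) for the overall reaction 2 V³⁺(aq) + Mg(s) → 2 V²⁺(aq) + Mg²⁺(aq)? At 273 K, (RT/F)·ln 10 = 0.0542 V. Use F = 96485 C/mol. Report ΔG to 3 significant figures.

−427 kJ/mol

The standard cell potential is −0.25 − (−2.37) = +2.12 V, with n = 2 electrons in the balanced equation.
Here Q = ([V²⁺(aq)]^2·[Mg²⁺(aq)]) / [V³⁺(aq)]^2 = 0.000441 (log Q = −3.356), giving E = +2.12 − (0.0542/2)·(−3.356) = +2.2109 V.
Then ΔG = −nFE = −2 × 96485 × +2.2109 J/mol = −427 kJ/mol.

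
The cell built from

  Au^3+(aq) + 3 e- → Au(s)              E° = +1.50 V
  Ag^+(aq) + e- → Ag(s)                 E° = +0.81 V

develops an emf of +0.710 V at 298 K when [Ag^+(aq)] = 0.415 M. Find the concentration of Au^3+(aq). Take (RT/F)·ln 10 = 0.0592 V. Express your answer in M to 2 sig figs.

0.74 M

Au³⁺/Au is the cathode (higher E°); E°cell = +1.50 − (+0.81) = +0.69 V with n = 3.
Rearranging E = E° − (0.0592/n)·log Q gives log Q = 3(+0.69 − (+0.710))/0.0592 = −1.014.
Balancing electrons gives Au^3+(aq) + 3 Ag(s) → Au(s) + 3 Ag^+(aq); thus Q = [Ag^+(aq)]^3 / [Au^3+(aq)].
Solving for the unknown gives log [Au^3+(aq)] = −0.132, so [Au^3+(aq)] ≈ 0.74 M.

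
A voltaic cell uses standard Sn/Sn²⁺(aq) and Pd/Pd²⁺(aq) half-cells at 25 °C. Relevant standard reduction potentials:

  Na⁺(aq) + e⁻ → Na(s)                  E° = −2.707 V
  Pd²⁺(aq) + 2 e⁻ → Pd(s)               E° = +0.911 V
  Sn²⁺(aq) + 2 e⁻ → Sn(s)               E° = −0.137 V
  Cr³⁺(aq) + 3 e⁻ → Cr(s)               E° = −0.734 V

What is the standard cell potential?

Of the two couples in this cell, the one with the more positive reduction potential is reduced at the cathode: here that is Pd²⁺/Pd (+0.911 V); Sn²⁺/Sn (−0.137 V) is the anode.
E°cell = E°(cathode) − E°(anode) = +0.911 − (−0.137) = +1.048 V.

+1.048 V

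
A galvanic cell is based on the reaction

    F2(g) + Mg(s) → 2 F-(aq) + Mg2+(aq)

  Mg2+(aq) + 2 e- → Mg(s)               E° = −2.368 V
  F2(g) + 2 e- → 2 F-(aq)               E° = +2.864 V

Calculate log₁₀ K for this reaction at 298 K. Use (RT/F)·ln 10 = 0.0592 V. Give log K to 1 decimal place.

log K = 176.8

The F₂/F⁻ couple is reduced (cathode); E°cell = +2.864 − (−2.368) = +5.232 V with n = 2.
At equilibrium E = 0, so log K = nE°cell / 0.0592 = (2)(+5.232) / 0.0592 = 176.8.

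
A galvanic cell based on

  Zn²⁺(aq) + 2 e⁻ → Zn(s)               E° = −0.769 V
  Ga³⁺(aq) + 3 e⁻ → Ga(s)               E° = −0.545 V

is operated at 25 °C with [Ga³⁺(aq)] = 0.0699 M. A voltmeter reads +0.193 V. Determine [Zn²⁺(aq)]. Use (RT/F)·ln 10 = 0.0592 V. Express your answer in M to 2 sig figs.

1.9 M

With Ga³⁺/Ga at the cathode and Zn²⁺/Zn at the anode, E°cell = −0.545 − (−0.769) = +0.224 V (n = 6).
Since E = E° − (0.0592/n)·log Q, log Q = n(E° − E)/0.0592 = 3.142.
Balancing electrons gives 2 Ga³⁺(aq) + 3 Zn(s) → 2 Ga(s) + 3 Zn²⁺(aq); thus Q = [Zn²⁺(aq)]^3 / [Ga³⁺(aq)]^2.
Substituting the known concentrations and solving, log [Zn²⁺(aq)] = 0.277 and [Zn²⁺(aq)] = 1.9 M.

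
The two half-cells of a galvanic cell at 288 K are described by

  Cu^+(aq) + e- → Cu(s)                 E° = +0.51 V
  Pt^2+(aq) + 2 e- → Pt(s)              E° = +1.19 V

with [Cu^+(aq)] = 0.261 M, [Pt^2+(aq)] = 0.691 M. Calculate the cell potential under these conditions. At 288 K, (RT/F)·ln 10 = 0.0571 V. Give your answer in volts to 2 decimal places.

+0.71 V

Since E°(Pt²⁺/Pt) > E°(Cu⁺/Cu), Pt²⁺/Pt serves as the cathode.
The standard potential is +1.19 − (+0.51) = +0.68 V and the balanced reaction transfers n = 2 electrons.
For the overall reaction Pt^2+(aq) + 2 Cu(s) → Pt(s) + 2 Cu^+(aq), Q = [Cu^+(aq)]^2 / [Pt^2+(aq)] = 0.0986, giving log Q = −1.006.
Applying E = E° − (RT ln10/nF)·log Q gives +0.68 − (0.0571/2)(−1.006) = +0.71 V.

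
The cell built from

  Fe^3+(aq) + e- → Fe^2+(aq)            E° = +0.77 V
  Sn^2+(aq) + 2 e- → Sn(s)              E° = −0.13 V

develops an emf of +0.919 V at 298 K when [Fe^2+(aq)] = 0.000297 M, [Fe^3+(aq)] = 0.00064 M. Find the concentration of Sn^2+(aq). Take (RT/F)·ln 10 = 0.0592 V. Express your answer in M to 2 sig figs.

Fe³⁺/Fe²⁺ is the cathode (higher E°); E°cell = +0.77 − (−0.13) = +0.90 V with n = 2.
Rearranging E = E° − (0.0592/n)·log Q gives log Q = 2(+0.90 − (+0.919))/0.0592 = −0.642.
Balancing electrons gives 2 Fe^3+(aq) + Sn(s) → 2 Fe^2+(aq) + Sn^2+(aq); thus Q = ([Fe^2+(aq)]^2·[Sn^2+(aq)]) / [Fe^3+(aq)]^2.
Solving for the unknown gives log [Sn^2+(aq)] = 0.025, so [Sn^2+(aq)] ≈ 1.1 M.

1.1 M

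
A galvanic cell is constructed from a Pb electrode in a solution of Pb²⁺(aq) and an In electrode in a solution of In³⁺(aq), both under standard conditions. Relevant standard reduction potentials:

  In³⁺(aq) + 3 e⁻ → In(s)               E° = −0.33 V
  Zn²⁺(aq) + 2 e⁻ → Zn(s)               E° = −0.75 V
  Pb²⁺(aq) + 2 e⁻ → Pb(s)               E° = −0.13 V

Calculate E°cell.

+0.20 V

Of the two couples in this cell, the one with the more positive reduction potential is reduced at the cathode: here that is Pb²⁺/Pb (−0.13 V); In³⁺/In (−0.33 V) is the anode.
E°cell = E°(cathode) − E°(anode) = −0.13 − (−0.33) = +0.20 V.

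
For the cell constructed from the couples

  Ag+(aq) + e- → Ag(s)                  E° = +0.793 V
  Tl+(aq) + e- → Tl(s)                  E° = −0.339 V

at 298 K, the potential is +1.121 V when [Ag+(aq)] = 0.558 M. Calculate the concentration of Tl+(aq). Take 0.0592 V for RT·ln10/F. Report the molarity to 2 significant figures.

Ag⁺/Ag is the cathode (higher E°); E°cell = +0.793 − (−0.339) = +1.132 V with n = 1.
From the Nernst equation, log Q = n(E° − E)/0.0592 = 1·(+1.132 − (+1.121))/0.0592 = 0.186.
The balanced reaction is Ag+(aq) + Tl(s) → Ag(s) + Tl+(aq), so Q = [Tl+(aq)] / [Ag+(aq)].
Isolating [Tl+(aq)] in Q = 10^{0.186} yields log [Tl+(aq)] = −0.067, i.e. 0.86 M.

0.86 M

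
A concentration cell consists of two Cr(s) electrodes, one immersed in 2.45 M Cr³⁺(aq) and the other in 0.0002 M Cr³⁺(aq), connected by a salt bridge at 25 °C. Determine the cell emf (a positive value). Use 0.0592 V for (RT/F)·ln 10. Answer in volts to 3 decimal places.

0.081 V

For a concentration cell E°cell = 0, since both electrodes use the same couple.
The compartment with the higher Cr³⁺(aq) concentration (2.45 M) acts as the cathode; ions are reduced there and produced at the dilute (0.0002 M) anode.
With n = 3, Ecell = −(0.0592/3)·log([dilute]/[conc]) = −(0.0592/3)·log(0.0002/2.45) = +0.081 V.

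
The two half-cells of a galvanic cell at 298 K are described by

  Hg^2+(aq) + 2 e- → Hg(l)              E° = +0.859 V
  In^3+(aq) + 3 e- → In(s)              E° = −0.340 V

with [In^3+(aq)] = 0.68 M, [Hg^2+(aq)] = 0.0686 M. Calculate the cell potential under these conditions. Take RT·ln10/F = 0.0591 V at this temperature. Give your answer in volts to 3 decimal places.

+1.168 V

Since E°(Hg²⁺/Hg) > E°(In³⁺/In), Hg²⁺/Hg serves as the cathode.
The standard potential is +0.859 − (−0.340) = +1.199 V and the balanced reaction transfers n = 6 electrons.
The balanced reaction is 3 Hg^2+(aq) + 2 In(s) → 3 Hg(l) + 2 In^3+(aq), so Q = [In^3+(aq)]^2 / [Hg^2+(aq)]^3 = 1.43×10^3 and log Q = 3.156.
By the Nernst equation, E = +1.199 − (0.0591/6)·(3.156) = +1.168 V.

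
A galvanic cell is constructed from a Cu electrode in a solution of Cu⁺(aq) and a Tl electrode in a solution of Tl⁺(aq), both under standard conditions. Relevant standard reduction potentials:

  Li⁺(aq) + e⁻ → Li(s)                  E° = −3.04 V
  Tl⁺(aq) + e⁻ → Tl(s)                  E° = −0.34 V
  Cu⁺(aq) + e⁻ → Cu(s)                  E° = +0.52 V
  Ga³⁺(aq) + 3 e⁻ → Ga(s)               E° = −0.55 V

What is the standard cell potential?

The Cu⁺/Cu couple has the higher E°, so Cu ion is reduced (cathode) and Tl is oxidized (anode).
E°cell = E°(cathode) − E°(anode) = +0.52 − (−0.34) = +0.86 V.

+0.86 V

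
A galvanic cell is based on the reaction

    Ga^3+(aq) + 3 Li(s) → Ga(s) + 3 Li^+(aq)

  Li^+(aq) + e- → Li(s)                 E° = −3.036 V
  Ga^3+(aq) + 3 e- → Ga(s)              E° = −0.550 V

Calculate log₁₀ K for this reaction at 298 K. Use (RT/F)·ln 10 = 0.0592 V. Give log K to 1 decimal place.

log K = 126.0

The Ga³⁺/Ga couple is reduced (cathode); E°cell = −0.550 − (−3.036) = +2.486 V with n = 3.
At equilibrium E = 0, so log K = nE°cell / 0.0592 = (3)(+2.486) / 0.0592 = 126.0.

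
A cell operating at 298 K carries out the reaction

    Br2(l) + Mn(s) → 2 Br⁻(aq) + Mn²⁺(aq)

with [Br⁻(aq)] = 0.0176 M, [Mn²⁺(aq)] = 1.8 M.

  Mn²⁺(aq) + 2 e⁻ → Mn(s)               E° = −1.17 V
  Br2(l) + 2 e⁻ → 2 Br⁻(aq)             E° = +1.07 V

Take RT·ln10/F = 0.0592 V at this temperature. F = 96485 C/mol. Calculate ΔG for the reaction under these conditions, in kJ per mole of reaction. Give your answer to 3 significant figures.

With Br₂/Br⁻ reduced at the cathode, E°cell = +1.07 − (−1.17) = +2.24 V and n = 2.
Here Q = [Br⁻(aq)]^2·[Mn²⁺(aq)] = 0.000558 (log Q = −3.254), giving E = +2.24 − (0.0592/2)·(−3.254) = +2.3363 V.
Then ΔG = −nFE = −2 × 96485 × +2.3363 J/mol = −451 kJ/mol.

−451 kJ/mol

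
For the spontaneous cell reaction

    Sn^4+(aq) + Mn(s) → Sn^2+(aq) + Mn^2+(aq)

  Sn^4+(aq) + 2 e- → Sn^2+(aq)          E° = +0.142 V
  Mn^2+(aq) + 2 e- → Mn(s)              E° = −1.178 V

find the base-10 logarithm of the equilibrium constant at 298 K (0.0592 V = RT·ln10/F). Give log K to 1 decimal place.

The Sn⁴⁺/Sn²⁺ couple is reduced (cathode); E°cell = +0.142 − (−1.178) = +1.320 V with n = 2.
At equilibrium E = 0, so log K = nE°cell / 0.0592 = (2)(+1.320) / 0.0592 = 44.6.

log K = 44.6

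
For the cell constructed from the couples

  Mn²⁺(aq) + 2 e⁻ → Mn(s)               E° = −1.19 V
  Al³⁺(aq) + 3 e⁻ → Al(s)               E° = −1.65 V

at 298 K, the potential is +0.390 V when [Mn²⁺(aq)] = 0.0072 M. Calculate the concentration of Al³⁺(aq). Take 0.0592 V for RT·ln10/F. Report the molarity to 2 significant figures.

2.2 M

Mn²⁺/Mn is the cathode (higher E°); E°cell = −1.19 − (−1.65) = +0.46 V with n = 6.
From the Nernst equation, log Q = n(E° − E)/0.0592 = 6·(+0.46 − (+0.390))/0.0592 = 7.095.
For 3 Mn²⁺(aq) + 2 Al(s) → 3 Mn(s) + 2 Al³⁺(aq), the reaction quotient is Q = [Al³⁺(aq)]^2 / [Mn²⁺(aq)]^3.
Substituting the known concentrations and solving, log [Al³⁺(aq)] = 0.333 and [Al³⁺(aq)] = 2.2 M.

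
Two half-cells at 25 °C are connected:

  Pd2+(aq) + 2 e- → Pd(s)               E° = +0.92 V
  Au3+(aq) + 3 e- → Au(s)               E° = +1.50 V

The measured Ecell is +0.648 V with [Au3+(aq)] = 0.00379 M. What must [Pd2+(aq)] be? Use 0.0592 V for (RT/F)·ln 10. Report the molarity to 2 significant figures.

0.00012 M

The Au³⁺/Au couple has the larger reduction potential, so it is the cathode: E°cell = +1.50 − (+0.92) = +0.58 V and n = 6.
Rearranging E = E° − (0.0592/n)·log Q gives log Q = 6(+0.58 − (+0.648))/0.0592 = −6.892.
For 2 Au3+(aq) + 3 Pd(s) → 2 Au(s) + 3 Pd2+(aq), the reaction quotient is Q = [Pd2+(aq)]^3 / [Au3+(aq)]^2.
Substituting the known concentrations and solving, log [Pd2+(aq)] = −3.912 and [Pd2+(aq)] = 0.00012 M.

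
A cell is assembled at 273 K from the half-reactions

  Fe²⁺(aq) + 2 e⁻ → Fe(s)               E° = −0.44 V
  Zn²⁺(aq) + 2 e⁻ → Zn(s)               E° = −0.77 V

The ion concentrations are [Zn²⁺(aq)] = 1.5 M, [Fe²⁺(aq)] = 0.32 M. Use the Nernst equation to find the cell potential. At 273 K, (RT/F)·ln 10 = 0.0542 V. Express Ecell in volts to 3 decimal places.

Fe²⁺/Fe is reduced (cathode, E° = −0.44 V) and Zn²⁺/Zn is oxidized (anode).
The standard potential is −0.44 − (−0.77) = +0.33 V and the balanced reaction transfers n = 2 electrons.
For the overall reaction Fe²⁺(aq) + Zn(s) → Fe(s) + Zn²⁺(aq), Q = [Zn²⁺(aq)] / [Fe²⁺(aq)] = 4.69, giving log Q = 0.671.
By the Nernst equation, E = +0.33 − (0.0542/2)·(0.671) = +0.312 V.

+0.312 V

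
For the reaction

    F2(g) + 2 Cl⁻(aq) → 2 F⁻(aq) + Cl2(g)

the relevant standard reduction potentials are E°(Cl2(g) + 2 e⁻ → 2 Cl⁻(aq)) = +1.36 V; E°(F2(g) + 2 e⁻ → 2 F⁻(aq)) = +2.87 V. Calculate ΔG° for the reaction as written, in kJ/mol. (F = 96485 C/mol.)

In the reaction as written F2(g) is reduced, so the F₂/F⁻ couple is the cathode and Cl₂/Cl⁻ is the anode.
E°cell = +2.87 − (+1.36) = +1.51 V; balancing electrons gives n = 2.
ΔG° = −nFE°cell = −(2)(96485)(+1.51) J/mol = −291 kJ/mol.

−291 kJ/mol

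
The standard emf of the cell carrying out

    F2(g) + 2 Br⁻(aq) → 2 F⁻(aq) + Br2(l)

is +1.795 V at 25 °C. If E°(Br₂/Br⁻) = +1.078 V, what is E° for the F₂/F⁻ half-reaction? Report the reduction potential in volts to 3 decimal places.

In the reaction as written the F₂/F⁻ couple is reduced (cathode) and Br₂/Br⁻ is oxidized (anode), so E°cell = E°(F₂/F⁻) − E°(Br₂/Br⁻).
E°(F₂/F⁻) = E°cell + E°(anode) = +1.795 + (+1.078) = +2.873 V.

+2.873 V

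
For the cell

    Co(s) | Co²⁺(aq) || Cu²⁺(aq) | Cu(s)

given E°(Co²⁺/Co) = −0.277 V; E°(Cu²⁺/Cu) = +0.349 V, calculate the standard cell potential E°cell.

By convention the left-hand electrode in cell notation is the anode (oxidation) and the right-hand electrode is the cathode (reduction).
E°cell = E°(right) − E°(left) = +0.349 − (−0.277) = +0.626 V.

+0.626 V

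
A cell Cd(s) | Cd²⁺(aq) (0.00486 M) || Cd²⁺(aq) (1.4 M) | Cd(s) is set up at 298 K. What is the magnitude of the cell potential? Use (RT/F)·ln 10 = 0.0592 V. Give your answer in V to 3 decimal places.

For a concentration cell E°cell = 0, since both electrodes use the same couple.
The compartment with the higher Cd²⁺(aq) concentration (1.4 M) acts as the cathode; ions are reduced there and produced at the dilute (0.00486 M) anode.
With n = 2, Ecell = −(0.0592/2)·log([dilute]/[conc]) = −(0.0592/2)·log(0.00486/1.4) = +0.073 V.

0.073 V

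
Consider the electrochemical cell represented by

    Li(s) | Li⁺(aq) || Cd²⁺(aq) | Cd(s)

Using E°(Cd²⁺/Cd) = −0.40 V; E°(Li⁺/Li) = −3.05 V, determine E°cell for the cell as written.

By convention the left-hand electrode in cell notation is the anode (oxidation) and the right-hand electrode is the cathode (reduction).
E°cell = E°(right) − E°(left) = −0.40 − (−3.05) = +2.65 V.

+2.65 V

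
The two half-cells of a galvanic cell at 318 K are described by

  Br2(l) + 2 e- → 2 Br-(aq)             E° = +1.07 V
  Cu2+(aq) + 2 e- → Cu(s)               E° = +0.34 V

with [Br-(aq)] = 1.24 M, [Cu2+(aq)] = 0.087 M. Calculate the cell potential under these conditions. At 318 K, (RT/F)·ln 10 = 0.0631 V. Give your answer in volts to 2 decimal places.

+0.76 V

Since E°(Br₂/Br⁻) > E°(Cu²⁺/Cu), Br₂/Br⁻ serves as the cathode.
The standard potential is +1.07 − (+0.34) = +0.73 V and the balanced reaction transfers n = 2 electrons.
For the overall reaction Br2(l) + Cu(s) → 2 Br-(aq) + Cu2+(aq), Q = [Br-(aq)]^2·[Cu2+(aq)] = 0.134, giving log Q = −0.874.
Applying E = E° − (RT ln10/nF)·log Q gives +0.73 − (0.0631/2)(−0.874) = +0.76 V.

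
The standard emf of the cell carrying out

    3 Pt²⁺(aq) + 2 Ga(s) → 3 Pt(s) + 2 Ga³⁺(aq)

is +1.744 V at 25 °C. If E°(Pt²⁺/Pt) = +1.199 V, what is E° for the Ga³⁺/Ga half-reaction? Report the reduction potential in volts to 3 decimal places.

−0.545 V

In the reaction as written the Pt²⁺/Pt couple is reduced (cathode) and Ga³⁺/Ga is oxidized (anode), so E°cell = E°(Pt²⁺/Pt) − E°(Ga³⁺/Ga).
E°(Ga³⁺/Ga) = E°(cathode) − E°cell = +1.199 − (+1.744) = −0.545 V.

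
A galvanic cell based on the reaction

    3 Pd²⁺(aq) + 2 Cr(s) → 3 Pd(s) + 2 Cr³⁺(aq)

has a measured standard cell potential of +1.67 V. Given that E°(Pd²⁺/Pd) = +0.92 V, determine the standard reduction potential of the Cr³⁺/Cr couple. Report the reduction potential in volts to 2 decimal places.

−0.75 V

In the reaction as written the Pd²⁺/Pd couple is reduced (cathode) and Cr³⁺/Cr is oxidized (anode), so E°cell = E°(Pd²⁺/Pd) − E°(Cr³⁺/Cr).
E°(Cr³⁺/Cr) = E°(cathode) − E°cell = +0.92 − (+1.67) = −0.75 V.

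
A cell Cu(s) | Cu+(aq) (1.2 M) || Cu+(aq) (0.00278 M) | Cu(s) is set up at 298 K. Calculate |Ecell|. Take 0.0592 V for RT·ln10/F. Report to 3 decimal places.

For a concentration cell E°cell = 0, since both electrodes use the same couple.
The compartment with the higher Cu+(aq) concentration (1.2 M) acts as the cathode; ions are reduced there and produced at the dilute (0.00278 M) anode.
With n = 1, Ecell = −(0.0592/1)·log([dilute]/[conc]) = −(0.0592/1)·log(0.00278/1.2) = +0.156 V.

0.156 V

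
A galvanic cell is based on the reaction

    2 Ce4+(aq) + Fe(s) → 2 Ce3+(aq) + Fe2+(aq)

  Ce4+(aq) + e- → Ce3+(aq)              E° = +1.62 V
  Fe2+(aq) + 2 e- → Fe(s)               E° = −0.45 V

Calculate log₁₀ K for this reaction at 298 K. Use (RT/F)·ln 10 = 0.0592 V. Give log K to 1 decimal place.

log K = 69.9

The Ce⁴⁺/Ce³⁺ couple is reduced (cathode); E°cell = +1.62 − (−0.45) = +2.07 V with n = 2.
At equilibrium E = 0, so log K = nE°cell / 0.0592 = (2)(+2.07) / 0.0592 = 69.9.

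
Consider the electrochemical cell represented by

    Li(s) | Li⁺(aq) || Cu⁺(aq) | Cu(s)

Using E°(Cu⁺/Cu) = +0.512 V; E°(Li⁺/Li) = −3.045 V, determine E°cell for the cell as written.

By convention the left-hand electrode in cell notation is the anode (oxidation) and the right-hand electrode is the cathode (reduction).
E°cell = E°(right) − E°(left) = +0.512 − (−3.045) = +3.557 V.

+3.557 V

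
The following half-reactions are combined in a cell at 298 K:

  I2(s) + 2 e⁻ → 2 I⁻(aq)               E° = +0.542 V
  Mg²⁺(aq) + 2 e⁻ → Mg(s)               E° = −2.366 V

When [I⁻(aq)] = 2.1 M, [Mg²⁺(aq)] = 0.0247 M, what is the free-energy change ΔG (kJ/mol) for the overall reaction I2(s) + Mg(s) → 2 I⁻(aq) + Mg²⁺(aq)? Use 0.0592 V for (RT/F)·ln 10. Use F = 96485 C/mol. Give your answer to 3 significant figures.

E°cell = +0.542 − (−2.366) = +2.908 V; the balanced reaction transfers n = 2 electrons.
Q = [I⁻(aq)]^2·[Mg²⁺(aq)] = 0.109, so log Q = −0.963 and E = +2.908 − (0.0592/2)(−0.963) = +2.9365 V.
ΔG = −nFE = −(2)(96485)(+2.9365) J/mol = −567 kJ/mol.

−567 kJ/mol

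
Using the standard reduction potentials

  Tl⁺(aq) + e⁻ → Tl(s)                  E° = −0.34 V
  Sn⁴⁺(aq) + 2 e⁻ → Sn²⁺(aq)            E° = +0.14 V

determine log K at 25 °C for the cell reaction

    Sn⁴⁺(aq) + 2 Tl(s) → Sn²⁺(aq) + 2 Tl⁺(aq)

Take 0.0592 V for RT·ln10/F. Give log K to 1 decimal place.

The Sn⁴⁺/Sn²⁺ couple is reduced (cathode); E°cell = +0.14 − (−0.34) = +0.48 V with n = 2.
At equilibrium E = 0, so log K = nE°cell / 0.0592 = (2)(+0.48) / 0.0592 = 16.2.

log K = 16.2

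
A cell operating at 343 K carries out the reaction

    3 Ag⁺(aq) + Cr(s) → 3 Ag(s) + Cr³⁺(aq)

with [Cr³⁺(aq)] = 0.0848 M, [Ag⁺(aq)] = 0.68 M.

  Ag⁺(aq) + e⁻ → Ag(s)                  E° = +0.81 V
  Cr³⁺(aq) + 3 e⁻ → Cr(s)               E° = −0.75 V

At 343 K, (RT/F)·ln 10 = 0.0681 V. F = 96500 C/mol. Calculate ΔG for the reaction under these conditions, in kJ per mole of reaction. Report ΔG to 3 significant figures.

With Ag⁺/Ag reduced at the cathode, E°cell = +0.81 − (−0.75) = +1.56 V and n = 3.
Q = [Cr³⁺(aq)] / [Ag⁺(aq)]^3 = 0.27, so log Q = −0.569 and E = +1.56 − (0.0681/3)(−0.569) = +1.5729 V.
ΔG = −nFE = −(3)(96500)(+1.5729) J/mol = −455 kJ/mol.

−455 kJ/mol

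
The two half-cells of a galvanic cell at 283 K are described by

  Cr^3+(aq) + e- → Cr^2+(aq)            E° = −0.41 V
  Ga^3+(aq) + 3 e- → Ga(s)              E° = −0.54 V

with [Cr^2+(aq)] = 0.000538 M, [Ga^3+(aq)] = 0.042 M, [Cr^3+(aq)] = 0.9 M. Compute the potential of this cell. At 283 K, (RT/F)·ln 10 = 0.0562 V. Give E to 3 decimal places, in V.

+0.337 V

Since E°(Cr³⁺/Cr²⁺) > E°(Ga³⁺/Ga), Cr³⁺/Cr²⁺ serves as the cathode.
E°cell = −0.41 − (−0.54) = +0.13 V, with n = 3 electrons transferred.
The balanced reaction is 3 Cr^3+(aq) + Ga(s) → 3 Cr^2+(aq) + Ga^3+(aq), so Q = ([Cr^2+(aq)]^3·[Ga^3+(aq)]) / [Cr^3+(aq)]^3 = 8.97×10^−12 and log Q = −11.047.
Applying E = E° − (RT ln10/nF)·log Q gives +0.13 − (0.0562/3)(−11.047) = +0.337 V.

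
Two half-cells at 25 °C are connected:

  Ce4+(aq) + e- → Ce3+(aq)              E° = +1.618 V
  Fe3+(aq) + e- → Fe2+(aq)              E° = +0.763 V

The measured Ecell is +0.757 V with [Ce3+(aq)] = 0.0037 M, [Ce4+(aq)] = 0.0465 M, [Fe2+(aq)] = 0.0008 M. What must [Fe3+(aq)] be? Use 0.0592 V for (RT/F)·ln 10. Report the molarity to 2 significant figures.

0.45 M

The Ce⁴⁺/Ce³⁺ couple has the larger reduction potential, so it is the cathode: E°cell = +1.618 − (+0.763) = +0.855 V and n = 1.
Rearranging E = E° − (0.0592/n)·log Q gives log Q = 1(+0.855 − (+0.757))/0.0592 = 1.655.
Balancing electrons gives Ce4+(aq) + Fe2+(aq) → Ce3+(aq) + Fe3+(aq); thus Q = ([Ce3+(aq)]·[Fe3+(aq)]) / ([Ce4+(aq)]·[Fe2+(aq)]).
Substituting the known concentrations and solving, log [Fe3+(aq)] = −0.343 and [Fe3+(aq)] = 0.45 M.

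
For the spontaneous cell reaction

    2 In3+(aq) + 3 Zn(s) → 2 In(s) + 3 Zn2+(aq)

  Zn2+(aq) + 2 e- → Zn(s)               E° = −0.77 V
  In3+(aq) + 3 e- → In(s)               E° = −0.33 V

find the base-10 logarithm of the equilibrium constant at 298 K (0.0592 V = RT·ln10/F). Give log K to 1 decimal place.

log K = 44.6

The In³⁺/In couple is reduced (cathode); E°cell = −0.33 − (−0.77) = +0.44 V with n = 6.
At equilibrium E = 0, so log K = nE°cell / 0.0592 = (6)(+0.44) / 0.0592 = 44.6.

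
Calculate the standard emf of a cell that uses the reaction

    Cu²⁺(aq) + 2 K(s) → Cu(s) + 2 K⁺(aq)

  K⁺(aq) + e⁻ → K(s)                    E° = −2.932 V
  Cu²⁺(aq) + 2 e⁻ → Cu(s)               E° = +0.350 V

Cu²⁺(aq) gains electrons, so the Cu²⁺/Cu couple is the cathode; the K⁺/K couple is the anode.
E°cell = E°(cathode) − E°(anode) = +0.350 − (−2.932) = +3.282 V.

+3.282 V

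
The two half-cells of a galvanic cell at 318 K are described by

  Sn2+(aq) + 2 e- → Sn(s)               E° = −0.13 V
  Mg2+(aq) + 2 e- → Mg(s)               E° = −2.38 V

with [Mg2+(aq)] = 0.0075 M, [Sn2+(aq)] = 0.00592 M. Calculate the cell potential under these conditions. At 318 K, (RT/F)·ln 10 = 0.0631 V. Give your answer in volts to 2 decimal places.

The Sn²⁺/Sn couple has the more positive E°, so it is the cathode; Mg²⁺/Mg is the anode.
E°cell = −0.13 − (−2.38) = +2.25 V, with n = 2 electrons transferred.
For the overall reaction Sn2+(aq) + Mg(s) → Sn(s) + Mg2+(aq), Q = [Mg2+(aq)] / [Sn2+(aq)] = 1.27, giving log Q = 0.103.
E = E° − (0.0631/n)·log Q = +2.25 − (0.0631/2)(0.103) = +2.25 V.

+2.25 V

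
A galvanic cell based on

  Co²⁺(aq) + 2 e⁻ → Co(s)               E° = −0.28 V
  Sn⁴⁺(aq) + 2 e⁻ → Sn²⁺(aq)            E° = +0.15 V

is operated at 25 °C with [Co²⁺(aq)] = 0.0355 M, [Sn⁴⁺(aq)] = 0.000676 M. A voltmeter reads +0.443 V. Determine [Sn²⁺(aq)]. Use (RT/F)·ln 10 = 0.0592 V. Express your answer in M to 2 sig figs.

0.0069 M

The Sn⁴⁺/Sn²⁺ couple has the larger reduction potential, so it is the cathode: E°cell = +0.15 − (−0.28) = +0.43 V and n = 2.
From the Nernst equation, log Q = n(E° − E)/0.0592 = 2·(+0.43 − (+0.443))/0.0592 = −0.439.
Balancing electrons gives Sn⁴⁺(aq) + Co(s) → Sn²⁺(aq) + Co²⁺(aq); thus Q = ([Sn²⁺(aq)]·[Co²⁺(aq)]) / [Sn⁴⁺(aq)].
Solving for the unknown gives log [Sn²⁺(aq)] = −2.159, so [Sn²⁺(aq)] ≈ 0.0069 M.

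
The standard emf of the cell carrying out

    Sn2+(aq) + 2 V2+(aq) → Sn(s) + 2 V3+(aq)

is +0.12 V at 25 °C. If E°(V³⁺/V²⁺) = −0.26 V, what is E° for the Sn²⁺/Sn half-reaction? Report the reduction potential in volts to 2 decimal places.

−0.14 V

In the reaction as written the Sn²⁺/Sn couple is reduced (cathode) and V³⁺/V²⁺ is oxidized (anode), so E°cell = E°(Sn²⁺/Sn) − E°(V³⁺/V²⁺).
E°(Sn²⁺/Sn) = E°cell + E°(anode) = +0.12 + (−0.26) = −0.14 V.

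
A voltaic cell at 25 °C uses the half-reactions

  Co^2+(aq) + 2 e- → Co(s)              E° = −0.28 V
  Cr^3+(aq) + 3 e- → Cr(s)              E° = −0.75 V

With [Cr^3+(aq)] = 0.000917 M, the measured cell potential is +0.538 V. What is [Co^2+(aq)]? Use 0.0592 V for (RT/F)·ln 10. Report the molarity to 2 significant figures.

With Co²⁺/Co at the cathode and Cr³⁺/Cr at the anode, E°cell = −0.28 − (−0.75) = +0.47 V (n = 6).
From the Nernst equation, log Q = n(E° − E)/0.0592 = 6·(+0.47 − (+0.538))/0.0592 = −6.892.
Balancing electrons gives 3 Co^2+(aq) + 2 Cr(s) → 3 Co(s) + 2 Cr^3+(aq); thus Q = [Cr^3+(aq)]^2 / [Co^2+(aq)]^3.
Substituting the known concentrations and solving, log [Co^2+(aq)] = 0.272 and [Co^2+(aq)] = 1.9 M.

1.9 M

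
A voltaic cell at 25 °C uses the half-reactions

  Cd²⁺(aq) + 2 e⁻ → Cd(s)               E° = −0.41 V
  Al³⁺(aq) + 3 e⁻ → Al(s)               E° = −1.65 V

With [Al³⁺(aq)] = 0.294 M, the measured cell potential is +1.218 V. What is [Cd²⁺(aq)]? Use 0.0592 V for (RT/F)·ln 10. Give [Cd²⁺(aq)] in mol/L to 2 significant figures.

0.080 M

The Cd²⁺/Cd couple has the larger reduction potential, so it is the cathode: E°cell = −0.41 − (−1.65) = +1.24 V and n = 6.
From the Nernst equation, log Q = n(E° − E)/0.0592 = 6·(+1.24 − (+1.218))/0.0592 = 2.230.
The balanced reaction is 3 Cd²⁺(aq) + 2 Al(s) → 3 Cd(s) + 2 Al³⁺(aq), so Q = [Al³⁺(aq)]^2 / [Cd²⁺(aq)]^3.
Isolating [Cd²⁺(aq)] in Q = 10^{2.230} yields log [Cd²⁺(aq)] = −1.098, i.e. 0.080 M.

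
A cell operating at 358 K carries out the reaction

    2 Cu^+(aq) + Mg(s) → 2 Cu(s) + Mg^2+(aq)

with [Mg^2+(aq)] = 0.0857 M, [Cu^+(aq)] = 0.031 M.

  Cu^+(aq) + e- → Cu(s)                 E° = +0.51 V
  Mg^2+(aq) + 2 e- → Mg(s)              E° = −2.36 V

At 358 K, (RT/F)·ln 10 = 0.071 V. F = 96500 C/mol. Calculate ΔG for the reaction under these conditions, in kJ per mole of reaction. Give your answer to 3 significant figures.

−541 kJ/mol

With Cu⁺/Cu reduced at the cathode, E°cell = +0.51 − (−2.36) = +2.87 V and n = 2.
The reaction quotient is [Mg^2+(aq)] / [Cu^+(aq)]^2 = 89.2; by Nernst, E = +2.87 − (0.071/2)(1.950) = +2.8008 V.
Finally ΔG = −nFE = −(2)(96500 C/mol)(+2.8008 V) = −541 kJ/mol.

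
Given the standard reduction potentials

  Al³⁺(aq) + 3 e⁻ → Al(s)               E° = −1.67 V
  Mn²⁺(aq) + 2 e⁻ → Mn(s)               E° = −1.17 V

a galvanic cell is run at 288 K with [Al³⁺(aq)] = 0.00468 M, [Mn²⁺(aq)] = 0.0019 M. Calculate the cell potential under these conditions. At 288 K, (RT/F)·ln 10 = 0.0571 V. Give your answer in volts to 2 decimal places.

+0.47 V

Since E°(Mn²⁺/Mn) > E°(Al³⁺/Al), Mn²⁺/Mn serves as the cathode.
E°cell = E°cat − E°an = −1.17 − (−1.67) = +0.50 V; n = 6.
The balanced reaction is 3 Mn²⁺(aq) + 2 Al(s) → 3 Mn(s) + 2 Al³⁺(aq), so Q = [Al³⁺(aq)]^2 / [Mn²⁺(aq)]^3 = 3.19×10^3 and log Q = 3.504.
Applying E = E° − (RT ln10/nF)·log Q gives +0.50 − (0.0571/6)(3.504) = +0.47 V.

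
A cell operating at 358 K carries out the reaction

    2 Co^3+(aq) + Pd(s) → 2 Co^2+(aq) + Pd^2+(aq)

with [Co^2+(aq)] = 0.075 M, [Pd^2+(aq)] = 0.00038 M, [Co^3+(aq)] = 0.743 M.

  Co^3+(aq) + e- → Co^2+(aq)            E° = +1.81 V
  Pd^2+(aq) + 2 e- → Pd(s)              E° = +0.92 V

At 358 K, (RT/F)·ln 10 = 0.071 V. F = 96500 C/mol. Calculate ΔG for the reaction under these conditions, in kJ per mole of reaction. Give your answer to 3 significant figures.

With Co³⁺/Co²⁺ reduced at the cathode, E°cell = +1.81 − (+0.92) = +0.89 V and n = 2.
Q = ([Co^2+(aq)]^2·[Pd^2+(aq)]) / [Co^3+(aq)]^2 = 3.87×10^−6, so log Q = −5.412 and E = +0.89 − (0.071/2)(−5.412) = +1.0821 V.
Finally ΔG = −nFE = −(2)(96500 C/mol)(+1.0821 V) = −209 kJ/mol.

−209 kJ/mol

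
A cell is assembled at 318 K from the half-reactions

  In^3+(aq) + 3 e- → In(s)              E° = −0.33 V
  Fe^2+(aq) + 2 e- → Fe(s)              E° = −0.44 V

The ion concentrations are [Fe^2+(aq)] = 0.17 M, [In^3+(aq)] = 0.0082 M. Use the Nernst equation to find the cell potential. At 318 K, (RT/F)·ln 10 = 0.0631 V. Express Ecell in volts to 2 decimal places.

+0.09 V

The In³⁺/In couple has the more positive E°, so it is the cathode; Fe²⁺/Fe is the anode.
E°cell = −0.33 − (−0.44) = +0.11 V, with n = 6 electrons transferred.
The balanced reaction is 2 In^3+(aq) + 3 Fe(s) → 2 In(s) + 3 Fe^2+(aq), so Q = [Fe^2+(aq)]^3 / [In^3+(aq)]^2 = 73.1 and log Q = 1.864.
By the Nernst equation, E = +0.11 − (0.0631/6)·(1.864) = +0.09 V.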